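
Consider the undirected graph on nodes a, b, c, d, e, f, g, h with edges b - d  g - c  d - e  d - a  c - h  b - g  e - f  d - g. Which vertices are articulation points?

Removing c increases the component count from 1 to 2, so c is a cut vertex.
Removing d increases the component count from 1 to 3, so d is a cut vertex.
Removing e increases the component count from 1 to 2, so e is a cut vertex.
Likewise g is a cut vertex.
By contrast removing b leaves 1 component; it is not a cut vertex. No other vertex is a cut vertex either.

c, d, e, g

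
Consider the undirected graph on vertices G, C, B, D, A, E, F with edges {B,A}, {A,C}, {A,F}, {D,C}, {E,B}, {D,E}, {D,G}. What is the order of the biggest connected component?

Starting from A we can reach A, B, C, D, E, F, G. That is one component of size 7.
The largest has 7 vertices.

7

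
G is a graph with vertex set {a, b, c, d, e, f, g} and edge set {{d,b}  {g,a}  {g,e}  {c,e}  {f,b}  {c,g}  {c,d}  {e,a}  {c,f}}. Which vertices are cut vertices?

Removing c increases the component count from 1 to 2, so c is a cut vertex.
By contrast removing f leaves 1 component; it is not a cut vertex. No other vertex is a cut vertex either.

c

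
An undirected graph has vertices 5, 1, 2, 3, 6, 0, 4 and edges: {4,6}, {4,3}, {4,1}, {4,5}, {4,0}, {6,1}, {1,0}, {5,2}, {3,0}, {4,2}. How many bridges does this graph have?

The edges on the cycle 4-5-2-4 are not bridges since each lies on that cycle.
Every edge lies on some cycle, so there are no bridges.

0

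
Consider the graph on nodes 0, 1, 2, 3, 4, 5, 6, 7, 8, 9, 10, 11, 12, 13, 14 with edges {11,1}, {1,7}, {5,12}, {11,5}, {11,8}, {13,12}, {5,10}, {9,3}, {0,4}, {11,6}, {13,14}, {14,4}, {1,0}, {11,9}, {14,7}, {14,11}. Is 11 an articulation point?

Deleting 11 raises the number of components from 2 to 5, so 11 is a cut vertex.

Yes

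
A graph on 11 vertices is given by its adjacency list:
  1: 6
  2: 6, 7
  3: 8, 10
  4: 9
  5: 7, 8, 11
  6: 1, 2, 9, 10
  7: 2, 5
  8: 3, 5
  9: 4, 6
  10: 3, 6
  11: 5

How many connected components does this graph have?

1

Starting from 1 we can reach 1, 2, 3, 4, 5, 6, 7, 8, 9, 10, 11. That is one component of size 11.
Total: 1 component.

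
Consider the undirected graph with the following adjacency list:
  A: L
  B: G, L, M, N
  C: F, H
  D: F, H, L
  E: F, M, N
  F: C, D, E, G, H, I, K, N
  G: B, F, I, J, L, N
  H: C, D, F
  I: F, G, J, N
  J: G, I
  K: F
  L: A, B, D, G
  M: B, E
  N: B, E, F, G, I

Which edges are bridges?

A-L, F-K

The edges on the cycle F-G-L-B-M-E-F are not bridges since each lies on that cycle.
But removing L-A disconnects L from A; removing K-F disconnects K from F — these are bridges.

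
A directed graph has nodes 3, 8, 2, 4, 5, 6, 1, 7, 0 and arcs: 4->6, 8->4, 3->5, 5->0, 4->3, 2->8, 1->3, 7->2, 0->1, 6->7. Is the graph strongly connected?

No

There is no directed path from 5 to 2, so the graph is not strongly connected.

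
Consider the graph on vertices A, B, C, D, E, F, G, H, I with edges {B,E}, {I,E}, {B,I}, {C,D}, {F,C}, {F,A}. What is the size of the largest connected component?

4

G is isolated — a component by itself.
H is isolated — a component by itself.
Starting from B we can reach B, E, I. That is one component of size 3.
Starting from A we can reach A, C, D, F. That is one component of size 4.
The largest has 4 vertices.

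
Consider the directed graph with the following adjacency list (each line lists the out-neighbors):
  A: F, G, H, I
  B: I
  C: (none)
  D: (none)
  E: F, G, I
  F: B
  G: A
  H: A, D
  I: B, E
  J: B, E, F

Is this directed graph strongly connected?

No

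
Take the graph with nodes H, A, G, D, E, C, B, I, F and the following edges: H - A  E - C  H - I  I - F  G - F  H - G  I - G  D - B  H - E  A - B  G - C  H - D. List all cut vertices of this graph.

H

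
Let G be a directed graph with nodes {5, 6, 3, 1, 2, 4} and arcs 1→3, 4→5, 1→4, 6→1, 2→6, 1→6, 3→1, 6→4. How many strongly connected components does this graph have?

4

{1, 3, 6} are all mutually reachable — one SCC of size 3.
{4} is an SCC by itself.
{2} is an SCC by itself.
{5} is an SCC by itself.
That gives 4 strongly connected components.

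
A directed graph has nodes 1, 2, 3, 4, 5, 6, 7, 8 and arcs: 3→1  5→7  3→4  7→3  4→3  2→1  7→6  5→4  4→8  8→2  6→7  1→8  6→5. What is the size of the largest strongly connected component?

{1, 2, 8} are all mutually reachable — one SCC of size 3.
{5, 6, 7} are all mutually reachable — one SCC of size 3.
{3, 4} are all mutually reachable — one SCC of size 2.
The largest has 3 vertices.

3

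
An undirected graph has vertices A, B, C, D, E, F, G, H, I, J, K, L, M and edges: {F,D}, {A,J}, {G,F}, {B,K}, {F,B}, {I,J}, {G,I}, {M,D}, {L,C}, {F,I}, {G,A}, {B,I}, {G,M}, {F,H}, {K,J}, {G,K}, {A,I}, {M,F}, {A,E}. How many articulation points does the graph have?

Removing A increases the component count from 2 to 3, so A is a cut vertex.
Removing F increases the component count from 2 to 3, so F is a cut vertex.
By contrast removing L leaves 2 components; it is not a cut vertex. No other vertex is a cut vertex either.

2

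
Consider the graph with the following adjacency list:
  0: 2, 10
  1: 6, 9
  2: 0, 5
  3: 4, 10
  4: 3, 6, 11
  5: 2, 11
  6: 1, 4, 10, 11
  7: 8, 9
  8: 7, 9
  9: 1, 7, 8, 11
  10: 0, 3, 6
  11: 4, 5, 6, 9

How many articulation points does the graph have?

1

Removing 9 increases the component count from 1 to 2, so 9 is a cut vertex.
By contrast removing 4 leaves 1 component; it is not a cut vertex. No other vertex is a cut vertex either.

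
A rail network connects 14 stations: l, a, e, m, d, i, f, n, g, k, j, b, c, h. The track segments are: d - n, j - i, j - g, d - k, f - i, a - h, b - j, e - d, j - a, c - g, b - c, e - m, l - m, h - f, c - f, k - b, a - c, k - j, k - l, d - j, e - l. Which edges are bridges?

d-n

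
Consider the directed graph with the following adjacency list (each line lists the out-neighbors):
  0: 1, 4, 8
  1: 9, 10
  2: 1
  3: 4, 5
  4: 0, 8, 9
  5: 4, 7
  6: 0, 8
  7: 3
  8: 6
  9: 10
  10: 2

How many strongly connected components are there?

3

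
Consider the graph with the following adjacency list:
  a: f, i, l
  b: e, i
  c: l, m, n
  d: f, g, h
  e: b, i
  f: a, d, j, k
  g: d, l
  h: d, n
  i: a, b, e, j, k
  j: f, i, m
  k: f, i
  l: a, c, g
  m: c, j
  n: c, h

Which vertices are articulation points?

i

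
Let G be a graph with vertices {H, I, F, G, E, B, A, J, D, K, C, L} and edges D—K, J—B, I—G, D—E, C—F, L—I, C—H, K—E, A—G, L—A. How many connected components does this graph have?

Starting from B we can reach B, J. That is one component of size 2.
Starting from C we can reach C, F, H. That is one component of size 3.
Starting from D we can reach D, E, K. That is one component of size 3.
Starting from A we can reach A, G, I, L. That is one component of size 4.
Total: 4 components.

4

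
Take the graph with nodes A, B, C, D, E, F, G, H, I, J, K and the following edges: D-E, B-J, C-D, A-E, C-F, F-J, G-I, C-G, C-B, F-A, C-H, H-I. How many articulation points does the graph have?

1

Removing C increases the component count from 2 to 3, so C is a cut vertex.
By contrast removing E leaves 2 components; it is not a cut vertex. No other vertex is a cut vertex either.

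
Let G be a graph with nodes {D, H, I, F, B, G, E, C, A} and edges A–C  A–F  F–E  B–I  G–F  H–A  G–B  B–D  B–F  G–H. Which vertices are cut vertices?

A, B, F

Removing A increases the component count from 1 to 2, so A is a cut vertex.
Removing B increases the component count from 1 to 3, so B is a cut vertex.
Removing F increases the component count from 1 to 2, so F is a cut vertex.
By contrast removing H leaves 1 component; it is not a cut vertex. No other vertex is a cut vertex either.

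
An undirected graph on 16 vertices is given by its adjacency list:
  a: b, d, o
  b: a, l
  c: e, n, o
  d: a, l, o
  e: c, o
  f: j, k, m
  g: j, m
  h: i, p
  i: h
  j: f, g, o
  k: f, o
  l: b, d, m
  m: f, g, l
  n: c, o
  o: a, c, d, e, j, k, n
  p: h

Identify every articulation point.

h, o

Removing h increases the component count from 2 to 3, so h is a cut vertex.
Removing o increases the component count from 2 to 3, so o is a cut vertex.
By contrast removing b leaves 2 components; it is not a cut vertex. No other vertex is a cut vertex either.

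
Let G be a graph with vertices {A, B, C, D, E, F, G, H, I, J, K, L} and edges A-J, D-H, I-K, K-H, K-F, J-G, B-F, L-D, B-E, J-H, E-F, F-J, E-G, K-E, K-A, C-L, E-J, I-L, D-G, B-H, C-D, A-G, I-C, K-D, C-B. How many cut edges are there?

0

The edges on the cycle I-K-D-L-C-I are not bridges since each lies on that cycle.
Every edge lies on some cycle, so there are no bridges.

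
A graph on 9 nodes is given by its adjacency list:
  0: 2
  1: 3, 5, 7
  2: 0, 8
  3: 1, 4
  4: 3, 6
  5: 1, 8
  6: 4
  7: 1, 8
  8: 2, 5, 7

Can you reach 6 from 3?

Yes

From 3 we can reach 0, 1, 2, 3, 4, 5, 6, 7, 8, which includes 6.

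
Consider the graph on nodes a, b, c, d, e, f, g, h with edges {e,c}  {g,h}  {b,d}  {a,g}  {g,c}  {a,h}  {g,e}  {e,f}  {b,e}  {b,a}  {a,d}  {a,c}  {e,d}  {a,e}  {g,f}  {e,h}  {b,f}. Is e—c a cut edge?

No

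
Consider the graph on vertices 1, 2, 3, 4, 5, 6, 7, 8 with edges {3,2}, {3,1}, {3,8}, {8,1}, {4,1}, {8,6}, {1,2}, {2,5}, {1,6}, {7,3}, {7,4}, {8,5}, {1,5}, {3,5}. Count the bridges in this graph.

0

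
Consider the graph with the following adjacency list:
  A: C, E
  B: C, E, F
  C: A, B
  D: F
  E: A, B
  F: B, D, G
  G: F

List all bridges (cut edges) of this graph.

The edges on the cycle E-B-C-A-E are not bridges since each lies on that cycle.
But removing F-G disconnects F from G; removing B-F disconnects B from F; removing F-D disconnects F from D — these are bridges.

B-F, D-F, F-G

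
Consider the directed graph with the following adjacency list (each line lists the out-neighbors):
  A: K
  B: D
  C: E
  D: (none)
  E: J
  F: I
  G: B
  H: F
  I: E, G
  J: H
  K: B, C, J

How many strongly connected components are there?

{E, F, H, I, J} are all mutually reachable — one SCC of size 5.
{C} is an SCC by itself.
{D} is an SCC by itself.
{K} is an SCC by itself.
{A} is an SCC by itself.
(and 2 more singleton SCCs)
That gives 7 strongly connected components.

7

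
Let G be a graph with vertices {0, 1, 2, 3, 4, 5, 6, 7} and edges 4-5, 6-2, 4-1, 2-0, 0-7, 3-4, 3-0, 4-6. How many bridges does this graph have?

The edges on the cycle 3-4-6-2-0-3 are not bridges since each lies on that cycle.
But removing 0-7 disconnects 0 from 7; removing 4-5 disconnects 4 from 5; removing 4-1 disconnects 4 from 1 — these are bridges.
That makes 3 bridges.

3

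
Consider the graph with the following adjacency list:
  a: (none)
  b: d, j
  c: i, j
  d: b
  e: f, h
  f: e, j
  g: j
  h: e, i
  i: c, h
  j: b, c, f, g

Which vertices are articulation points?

Removing b increases the component count from 2 to 3, so b is a cut vertex.
Removing j increases the component count from 2 to 4, so j is a cut vertex.
By contrast removing c leaves 2 components; it is not a cut vertex. No other vertex is a cut vertex either.

b, j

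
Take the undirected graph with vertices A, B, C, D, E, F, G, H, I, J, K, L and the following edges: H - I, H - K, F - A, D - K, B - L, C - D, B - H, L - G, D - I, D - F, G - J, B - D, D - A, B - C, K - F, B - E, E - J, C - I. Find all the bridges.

none

The edges on the cycle B-L-G-J-E-B are not bridges since each lies on that cycle.
Every edge lies on some cycle, so there are no bridges.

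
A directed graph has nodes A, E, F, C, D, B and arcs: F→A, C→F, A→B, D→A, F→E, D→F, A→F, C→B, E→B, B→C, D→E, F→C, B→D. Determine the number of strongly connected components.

1

{A, B, C, D, E, F} are all mutually reachable — one SCC of size 6.
That gives 1 strongly connected component.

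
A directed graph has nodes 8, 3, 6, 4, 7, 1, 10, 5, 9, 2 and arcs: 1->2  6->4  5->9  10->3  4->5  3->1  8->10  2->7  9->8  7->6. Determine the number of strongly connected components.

1

{1, 2, 3, 4, 5, 6, 7, 8, 9, 10} are all mutually reachable — one SCC of size 10.
That gives 1 strongly connected component.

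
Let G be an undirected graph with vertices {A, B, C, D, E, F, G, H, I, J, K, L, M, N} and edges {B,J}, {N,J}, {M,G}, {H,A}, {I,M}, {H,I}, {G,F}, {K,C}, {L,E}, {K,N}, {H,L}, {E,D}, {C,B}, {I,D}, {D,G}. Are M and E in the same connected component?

Yes

From M we can reach A, D, E, F, G, H, I, L, M, which includes E.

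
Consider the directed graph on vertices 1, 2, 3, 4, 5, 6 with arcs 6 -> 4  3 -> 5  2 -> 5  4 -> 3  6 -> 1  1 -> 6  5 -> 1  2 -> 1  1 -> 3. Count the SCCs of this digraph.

2

{1, 3, 4, 5, 6} are all mutually reachable — one SCC of size 5.
{2} is an SCC by itself.
That gives 2 strongly connected components.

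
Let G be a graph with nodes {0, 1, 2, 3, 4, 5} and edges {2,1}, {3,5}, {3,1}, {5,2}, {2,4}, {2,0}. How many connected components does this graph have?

1

Starting from 0 we can reach 0, 1, 2, 3, 4, 5. That is one component of size 6.
Total: 1 component.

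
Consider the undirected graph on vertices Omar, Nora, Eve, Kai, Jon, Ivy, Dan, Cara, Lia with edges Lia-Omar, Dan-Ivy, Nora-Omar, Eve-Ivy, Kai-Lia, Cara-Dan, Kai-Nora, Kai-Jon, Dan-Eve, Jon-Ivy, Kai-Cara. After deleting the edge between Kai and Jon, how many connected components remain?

1

Kai and Jon are still connected via Kai-Cara-Dan-Ivy-Jon, so the component count stays at 1.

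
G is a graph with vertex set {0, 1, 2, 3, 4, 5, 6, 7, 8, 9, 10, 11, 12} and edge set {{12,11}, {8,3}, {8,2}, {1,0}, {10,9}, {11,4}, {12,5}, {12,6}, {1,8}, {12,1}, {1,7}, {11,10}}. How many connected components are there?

Starting from 0 we can reach 0, 1, 2, 3, 4, 5, 6, 7, 8, 9, 10, 11, 12. That is one component of size 13.
Total: 1 component.

1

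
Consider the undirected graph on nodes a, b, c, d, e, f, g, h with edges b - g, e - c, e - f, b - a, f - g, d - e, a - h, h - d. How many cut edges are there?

The edges on the cycle b-a-h-d-e-f-g-b are not bridges since each lies on that cycle.
But removing e - c disconnects e from c — this is a bridge.

1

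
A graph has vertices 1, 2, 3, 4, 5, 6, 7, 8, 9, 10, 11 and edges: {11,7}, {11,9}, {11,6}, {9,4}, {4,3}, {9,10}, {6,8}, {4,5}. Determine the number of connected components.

3

1 is isolated — a component by itself.
2 is isolated — a component by itself.
Starting from 3 we can reach 3, 4, 5, 6, 7, 8, 9, 10, 11. That is one component of size 9.
Total: 3 components.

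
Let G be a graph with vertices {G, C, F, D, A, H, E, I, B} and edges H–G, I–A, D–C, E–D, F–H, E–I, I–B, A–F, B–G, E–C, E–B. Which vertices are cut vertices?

Removing E increases the component count from 1 to 2, so E is a cut vertex.
By contrast removing G leaves 1 component; it is not a cut vertex. No other vertex is a cut vertex either.

E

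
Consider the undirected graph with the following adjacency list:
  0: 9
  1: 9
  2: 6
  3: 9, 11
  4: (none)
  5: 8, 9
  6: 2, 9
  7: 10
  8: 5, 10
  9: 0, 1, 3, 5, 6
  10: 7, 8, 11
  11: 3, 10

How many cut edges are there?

The edges on the cycle 10-11-3-9-5-8-10 are not bridges since each lies on that cycle.
But removing 9-6 disconnects 9 from 6; removing 9-1 disconnects 9 from 1; removing 0-9 disconnects 0 from 9; removing 2-6 disconnects 2 from 6 — these are bridges.
In total 5 edges are bridges.

5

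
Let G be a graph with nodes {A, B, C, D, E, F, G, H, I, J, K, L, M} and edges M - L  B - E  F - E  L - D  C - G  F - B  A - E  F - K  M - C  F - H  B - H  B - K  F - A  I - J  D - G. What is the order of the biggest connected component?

6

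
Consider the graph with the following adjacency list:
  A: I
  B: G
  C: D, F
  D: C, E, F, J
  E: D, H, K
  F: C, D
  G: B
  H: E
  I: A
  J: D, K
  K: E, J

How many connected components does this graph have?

3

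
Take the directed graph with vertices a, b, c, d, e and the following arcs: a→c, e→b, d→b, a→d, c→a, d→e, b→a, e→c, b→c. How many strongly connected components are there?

1

{a, b, c, d, e} are all mutually reachable — one SCC of size 5.
That gives 1 strongly connected component.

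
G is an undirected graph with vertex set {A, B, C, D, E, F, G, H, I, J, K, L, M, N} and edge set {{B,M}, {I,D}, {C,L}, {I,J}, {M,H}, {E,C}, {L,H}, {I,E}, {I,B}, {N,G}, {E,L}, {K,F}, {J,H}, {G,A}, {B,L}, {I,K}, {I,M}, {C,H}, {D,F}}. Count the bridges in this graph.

2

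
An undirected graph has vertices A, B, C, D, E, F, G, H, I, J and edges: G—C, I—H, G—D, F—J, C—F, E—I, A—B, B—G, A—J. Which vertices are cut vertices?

G, I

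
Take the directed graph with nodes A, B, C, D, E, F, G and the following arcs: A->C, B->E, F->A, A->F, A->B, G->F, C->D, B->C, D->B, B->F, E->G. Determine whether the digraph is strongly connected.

Yes

From E we can reach every vertex (A, B, C, D, E, F, G), and every vertex can reach E (A, B, C, D, E, F, G). So the whole graph is one strongly connected component.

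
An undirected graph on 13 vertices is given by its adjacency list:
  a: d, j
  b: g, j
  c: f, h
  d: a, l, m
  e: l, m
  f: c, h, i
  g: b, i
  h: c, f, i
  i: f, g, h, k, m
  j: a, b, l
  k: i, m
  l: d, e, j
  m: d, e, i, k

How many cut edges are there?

0

The edges on the cycle i-h-c-f-i are not bridges since each lies on that cycle.
Every edge lies on some cycle, so there are no bridges.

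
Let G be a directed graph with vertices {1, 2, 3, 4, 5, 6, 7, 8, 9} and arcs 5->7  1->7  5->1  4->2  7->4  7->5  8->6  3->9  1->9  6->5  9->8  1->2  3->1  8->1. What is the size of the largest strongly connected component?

{1, 5, 6, 7, 8, 9} are all mutually reachable — one SCC of size 6.
{4} is an SCC by itself.
{3} is an SCC by itself.
{2} is an SCC by itself.
The largest has 6 vertices.

6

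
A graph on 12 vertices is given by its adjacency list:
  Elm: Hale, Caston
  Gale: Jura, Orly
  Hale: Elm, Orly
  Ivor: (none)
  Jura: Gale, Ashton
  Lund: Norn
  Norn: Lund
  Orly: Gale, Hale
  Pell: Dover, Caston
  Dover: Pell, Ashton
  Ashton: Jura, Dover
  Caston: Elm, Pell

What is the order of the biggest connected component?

Ivor is isolated — a component by itself.
Starting from Lund we can reach Lund, Norn. That is one component of size 2.
Starting from Elm we can reach Elm, Gale, Hale, Jura, Orly, Pell, Dover, Ashton, Caston. That is one component of size 9.
The largest has 9 vertices.

9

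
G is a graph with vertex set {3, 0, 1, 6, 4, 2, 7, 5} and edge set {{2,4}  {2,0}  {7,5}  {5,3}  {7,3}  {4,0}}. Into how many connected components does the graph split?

1 is isolated — a component by itself.
6 is isolated — a component by itself.
Starting from 0 we can reach 0, 2, 4. That is one component of size 3.
Starting from 3 we can reach 3, 5, 7. That is one component of size 3.
Total: 4 components.

4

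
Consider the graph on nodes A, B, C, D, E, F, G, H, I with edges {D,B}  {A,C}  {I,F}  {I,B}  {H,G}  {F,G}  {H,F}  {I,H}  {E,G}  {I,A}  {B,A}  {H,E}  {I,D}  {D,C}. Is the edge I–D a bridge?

After removing I–D, the path I-B-D still connects them, so the edge is not a bridge.

No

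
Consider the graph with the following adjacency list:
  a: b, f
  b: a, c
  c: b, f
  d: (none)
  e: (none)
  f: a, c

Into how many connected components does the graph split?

3

d is isolated — a component by itself.
e is isolated — a component by itself.
Starting from a we can reach a, b, c, f. That is one component of size 4.
Total: 3 components.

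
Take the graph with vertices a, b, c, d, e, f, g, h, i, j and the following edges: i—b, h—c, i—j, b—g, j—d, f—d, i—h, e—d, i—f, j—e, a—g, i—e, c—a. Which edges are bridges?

none

The edges on the cycle i-h-c-a-g-b-i are not bridges since each lies on that cycle.
Every edge lies on some cycle, so there are no bridges.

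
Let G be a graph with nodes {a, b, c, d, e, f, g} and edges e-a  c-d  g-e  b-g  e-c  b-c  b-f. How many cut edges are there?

3

The edges on the cycle b-g-e-c-b are not bridges since each lies on that cycle.
But removing c-d disconnects c from d; removing b-f disconnects b from f; removing e-a disconnects e from a — these are bridges.
That makes 3 bridges.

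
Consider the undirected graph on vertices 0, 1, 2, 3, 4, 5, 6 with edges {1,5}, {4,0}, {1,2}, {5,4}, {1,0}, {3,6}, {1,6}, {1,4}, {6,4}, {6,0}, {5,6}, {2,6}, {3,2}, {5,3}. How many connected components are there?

1

Starting from 0 we can reach 0, 1, 2, 3, 4, 5, 6. That is one component of size 7.
Total: 1 component.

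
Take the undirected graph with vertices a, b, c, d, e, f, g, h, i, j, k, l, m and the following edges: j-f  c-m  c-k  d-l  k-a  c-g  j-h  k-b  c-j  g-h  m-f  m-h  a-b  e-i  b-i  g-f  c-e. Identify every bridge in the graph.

d-l

The edges on the cycle c-j-h-m-c are not bridges since each lies on that cycle.
But removing d-l disconnects d from l — this is a bridge.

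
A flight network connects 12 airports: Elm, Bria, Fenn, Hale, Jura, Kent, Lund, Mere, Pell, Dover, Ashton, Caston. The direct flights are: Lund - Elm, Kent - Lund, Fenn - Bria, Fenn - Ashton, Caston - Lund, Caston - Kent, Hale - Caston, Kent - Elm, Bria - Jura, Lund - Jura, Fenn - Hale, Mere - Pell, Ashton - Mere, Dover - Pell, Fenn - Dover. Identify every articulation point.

Removing Fenn increases the component count from 1 to 2, so Fenn is a cut vertex.
By contrast removing Kent leaves 1 component; it is not a cut vertex. No other vertex is a cut vertex either.

Fenn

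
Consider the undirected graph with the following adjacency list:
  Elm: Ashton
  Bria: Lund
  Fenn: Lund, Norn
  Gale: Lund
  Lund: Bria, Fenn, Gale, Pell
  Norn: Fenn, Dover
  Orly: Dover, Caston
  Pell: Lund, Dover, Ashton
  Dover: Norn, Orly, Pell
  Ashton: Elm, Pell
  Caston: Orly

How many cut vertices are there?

Removing Lund increases the component count from 1 to 3, so Lund is a cut vertex.
Removing Orly increases the component count from 1 to 2, so Orly is a cut vertex.
Removing Pell increases the component count from 1 to 2, so Pell is a cut vertex.
Likewise Dover, Ashton are cut vertices.
By contrast removing Elm leaves 1 component; it is not a cut vertex. No other vertex is a cut vertex either.

5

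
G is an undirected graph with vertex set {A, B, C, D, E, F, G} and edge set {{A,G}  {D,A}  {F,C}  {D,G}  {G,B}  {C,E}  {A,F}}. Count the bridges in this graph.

4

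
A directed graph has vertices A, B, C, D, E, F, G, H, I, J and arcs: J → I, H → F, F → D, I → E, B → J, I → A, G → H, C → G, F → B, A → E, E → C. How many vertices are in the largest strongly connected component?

9

{A, B, C, E, F, G, H, I, J} are all mutually reachable — one SCC of size 9.
{D} is an SCC by itself.
The largest has 9 vertices.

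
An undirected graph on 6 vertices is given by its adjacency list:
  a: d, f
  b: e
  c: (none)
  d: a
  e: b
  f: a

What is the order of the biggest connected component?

3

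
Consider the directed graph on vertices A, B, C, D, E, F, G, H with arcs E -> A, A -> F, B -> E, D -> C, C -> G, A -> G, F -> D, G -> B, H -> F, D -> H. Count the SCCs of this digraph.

{A, B, C, D, E, F, G, H} are all mutually reachable — one SCC of size 8.
That gives 1 strongly connected component.

1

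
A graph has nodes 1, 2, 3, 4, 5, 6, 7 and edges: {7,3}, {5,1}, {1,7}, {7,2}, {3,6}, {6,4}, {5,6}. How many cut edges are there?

2

The edges on the cycle 5-1-7-3-6-5 are not bridges since each lies on that cycle.
But removing 6—4 disconnects 6 from 4; removing 7—2 disconnects 7 from 2 — these are bridges.
That makes 2 bridges.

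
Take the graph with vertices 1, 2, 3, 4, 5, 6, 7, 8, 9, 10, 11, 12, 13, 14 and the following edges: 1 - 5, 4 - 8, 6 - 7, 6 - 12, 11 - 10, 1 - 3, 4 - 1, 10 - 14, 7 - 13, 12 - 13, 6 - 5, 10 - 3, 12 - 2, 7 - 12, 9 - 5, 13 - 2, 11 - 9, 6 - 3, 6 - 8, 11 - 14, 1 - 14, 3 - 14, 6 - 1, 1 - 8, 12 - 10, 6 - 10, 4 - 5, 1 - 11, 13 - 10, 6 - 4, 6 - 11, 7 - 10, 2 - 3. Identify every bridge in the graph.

none

The edges on the cycle 4-1-11-9-5-4 are not bridges since each lies on that cycle.
Every edge lies on some cycle, so there are no bridges.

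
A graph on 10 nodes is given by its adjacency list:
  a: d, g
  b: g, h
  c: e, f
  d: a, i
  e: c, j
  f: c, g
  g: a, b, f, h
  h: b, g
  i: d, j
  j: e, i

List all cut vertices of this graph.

g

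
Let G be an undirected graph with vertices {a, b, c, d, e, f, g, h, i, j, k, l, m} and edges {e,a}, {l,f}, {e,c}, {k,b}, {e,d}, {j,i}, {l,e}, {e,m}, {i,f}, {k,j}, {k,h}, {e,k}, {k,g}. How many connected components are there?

1

Starting from a we can reach a, b, c, d, e, f, g, h, i, j, k, l, m. That is one component of size 13.
Total: 1 component.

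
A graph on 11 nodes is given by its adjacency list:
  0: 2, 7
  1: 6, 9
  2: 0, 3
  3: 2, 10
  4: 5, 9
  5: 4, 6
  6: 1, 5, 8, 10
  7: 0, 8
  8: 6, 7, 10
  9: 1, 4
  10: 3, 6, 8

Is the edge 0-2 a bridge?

After removing 0-2, the path 0-7-8-10-3-2 still connects them, so the edge is not a bridge.

No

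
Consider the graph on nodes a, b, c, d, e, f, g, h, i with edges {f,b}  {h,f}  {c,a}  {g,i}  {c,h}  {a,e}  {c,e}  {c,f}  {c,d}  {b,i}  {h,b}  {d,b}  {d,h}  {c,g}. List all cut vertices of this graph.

Removing c increases the component count from 1 to 2, so c is a cut vertex.
By contrast removing e leaves 1 component; it is not a cut vertex. No other vertex is a cut vertex either.

c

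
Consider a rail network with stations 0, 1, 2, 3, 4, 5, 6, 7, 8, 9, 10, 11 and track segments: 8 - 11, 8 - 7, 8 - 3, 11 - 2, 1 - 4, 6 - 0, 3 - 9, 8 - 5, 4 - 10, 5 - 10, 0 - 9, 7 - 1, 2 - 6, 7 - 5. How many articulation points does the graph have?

Removing 8 increases the component count from 1 to 2, so 8 is a cut vertex.
By contrast removing 5 leaves 1 component; it is not a cut vertex. No other vertex is a cut vertex either.

1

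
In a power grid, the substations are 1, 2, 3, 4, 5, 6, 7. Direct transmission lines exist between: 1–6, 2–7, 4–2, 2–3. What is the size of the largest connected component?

4

5 is isolated — a component by itself.
Starting from 1 we can reach 1, 6. That is one component of size 2.
Starting from 2 we can reach 2, 3, 4, 7. That is one component of size 4.
The largest has 4 vertices.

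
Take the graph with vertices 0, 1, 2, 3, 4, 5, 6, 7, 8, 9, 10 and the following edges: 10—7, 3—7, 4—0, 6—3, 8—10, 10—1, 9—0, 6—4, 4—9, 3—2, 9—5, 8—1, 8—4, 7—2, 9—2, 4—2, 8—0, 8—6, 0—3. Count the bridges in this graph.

The edges on the cycle 8-6-3-2-4-8 are not bridges since each lies on that cycle.
But removing 9—5 disconnects 9 from 5 — this is a bridge.

1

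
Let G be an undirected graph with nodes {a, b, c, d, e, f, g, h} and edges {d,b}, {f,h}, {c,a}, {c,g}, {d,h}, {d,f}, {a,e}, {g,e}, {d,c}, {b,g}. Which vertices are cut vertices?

d

Removing d increases the component count from 1 to 2, so d is a cut vertex.
By contrast removing c leaves 1 component; it is not a cut vertex. No other vertex is a cut vertex either.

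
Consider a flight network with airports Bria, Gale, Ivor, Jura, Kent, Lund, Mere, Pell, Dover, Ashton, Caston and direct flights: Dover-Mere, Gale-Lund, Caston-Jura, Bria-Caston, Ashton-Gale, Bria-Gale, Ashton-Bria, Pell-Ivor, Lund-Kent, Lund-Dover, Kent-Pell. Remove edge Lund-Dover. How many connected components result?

Before removal there is 1 component.
Lund-Dover is a bridge — removing it separates Lund's side from Dover's side.
After removal: 2 components.

2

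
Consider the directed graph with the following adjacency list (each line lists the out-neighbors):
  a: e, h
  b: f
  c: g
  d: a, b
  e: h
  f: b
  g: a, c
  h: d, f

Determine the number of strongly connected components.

{a, d, e, h} are all mutually reachable — one SCC of size 4.
{b, f} are all mutually reachable — one SCC of size 2.
{c, g} are all mutually reachable — one SCC of size 2.
That gives 3 strongly connected components.

3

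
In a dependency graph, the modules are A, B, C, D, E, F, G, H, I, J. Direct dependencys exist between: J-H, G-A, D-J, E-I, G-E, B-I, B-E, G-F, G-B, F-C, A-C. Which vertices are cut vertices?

Removing G increases the component count from 2 to 3, so G is a cut vertex.
Removing J increases the component count from 2 to 3, so J is a cut vertex.
By contrast removing B leaves 2 components; it is not a cut vertex. No other vertex is a cut vertex either.

G, J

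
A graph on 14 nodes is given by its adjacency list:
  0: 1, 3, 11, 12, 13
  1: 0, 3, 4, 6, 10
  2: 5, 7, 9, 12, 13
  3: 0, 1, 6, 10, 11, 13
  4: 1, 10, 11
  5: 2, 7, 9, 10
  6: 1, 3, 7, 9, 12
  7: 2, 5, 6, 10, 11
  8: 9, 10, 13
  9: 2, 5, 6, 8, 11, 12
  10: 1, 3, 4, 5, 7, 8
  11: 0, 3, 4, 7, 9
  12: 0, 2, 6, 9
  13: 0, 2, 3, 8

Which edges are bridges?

none

The edges on the cycle 7-11-0-1-6-7 are not bridges since each lies on that cycle.
Every edge lies on some cycle, so there are no bridges.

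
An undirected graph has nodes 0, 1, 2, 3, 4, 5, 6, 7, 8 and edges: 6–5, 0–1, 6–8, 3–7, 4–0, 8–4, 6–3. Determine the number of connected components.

2 is isolated — a component by itself.
Starting from 0 we can reach 0, 1, 3, 4, 5, 6, 7, 8. That is one component of size 8.
Total: 2 components.

2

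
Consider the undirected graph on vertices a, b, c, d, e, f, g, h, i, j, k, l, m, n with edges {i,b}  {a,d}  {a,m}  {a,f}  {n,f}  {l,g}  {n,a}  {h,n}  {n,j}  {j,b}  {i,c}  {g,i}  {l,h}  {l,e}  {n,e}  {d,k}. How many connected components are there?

Starting from a we can reach a, b, c, d, e, f, g, h, i, j, k, l, m, n. That is one component of size 14.
Total: 1 component.

1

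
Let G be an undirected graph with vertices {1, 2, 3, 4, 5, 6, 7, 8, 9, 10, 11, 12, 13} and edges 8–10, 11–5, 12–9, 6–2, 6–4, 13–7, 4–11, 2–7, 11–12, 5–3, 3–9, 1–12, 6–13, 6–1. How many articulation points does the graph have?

1

Removing 6 increases the component count from 2 to 3, so 6 is a cut vertex.
By contrast removing 7 leaves 2 components; it is not a cut vertex. No other vertex is a cut vertex either.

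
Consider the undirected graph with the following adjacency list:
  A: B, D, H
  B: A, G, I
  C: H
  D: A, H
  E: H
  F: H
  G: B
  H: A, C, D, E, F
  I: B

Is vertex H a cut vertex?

Deleting H raises the number of components from 1 to 4, so H is a cut vertex.

Yes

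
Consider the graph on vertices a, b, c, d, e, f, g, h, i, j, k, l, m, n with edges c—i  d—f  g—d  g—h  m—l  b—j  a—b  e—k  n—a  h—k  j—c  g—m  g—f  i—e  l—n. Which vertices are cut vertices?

g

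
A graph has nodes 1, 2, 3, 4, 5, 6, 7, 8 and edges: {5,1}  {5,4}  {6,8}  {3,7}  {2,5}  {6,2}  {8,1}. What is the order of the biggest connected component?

6

Starting from 3 we can reach 3, 7. That is one component of size 2.
Starting from 1 we can reach 1, 2, 4, 5, 6, 8. That is one component of size 6.
The largest has 6 vertices.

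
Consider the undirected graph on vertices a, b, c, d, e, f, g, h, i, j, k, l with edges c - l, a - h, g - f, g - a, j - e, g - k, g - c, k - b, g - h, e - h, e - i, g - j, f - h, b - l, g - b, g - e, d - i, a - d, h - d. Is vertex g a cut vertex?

Deleting g raises the number of components from 1 to 2, so g is a cut vertex.

Yes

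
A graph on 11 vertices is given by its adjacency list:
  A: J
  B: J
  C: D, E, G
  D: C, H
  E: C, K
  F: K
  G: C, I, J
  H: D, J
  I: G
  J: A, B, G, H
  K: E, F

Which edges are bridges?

The edges on the cycle H-D-C-G-J-H are not bridges since each lies on that cycle.
But removing A-J disconnects A from J; removing G-I disconnects G from I; removing C-E disconnects C from E; removing F-K disconnects F from K — these are bridges.
In total 6 edges are bridges.

A-J, B-J, C-E, E-K, F-K, G-I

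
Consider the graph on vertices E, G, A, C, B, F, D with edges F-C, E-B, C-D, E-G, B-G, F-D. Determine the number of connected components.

A is isolated — a component by itself.
Starting from C we can reach C, D, F. That is one component of size 3.
Starting from B we can reach B, E, G. That is one component of size 3.
Total: 3 components.

3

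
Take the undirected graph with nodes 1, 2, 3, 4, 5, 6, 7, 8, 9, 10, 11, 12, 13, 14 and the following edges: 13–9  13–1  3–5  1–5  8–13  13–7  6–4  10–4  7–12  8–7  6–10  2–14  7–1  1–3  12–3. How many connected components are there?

11 is isolated — a component by itself.
Starting from 2 we can reach 2, 14. That is one component of size 2.
Starting from 4 we can reach 4, 6, 10. That is one component of size 3.
Starting from 1 we can reach 1, 3, 5, 7, 8, 9, 12, 13. That is one component of size 8.
Total: 4 components.

4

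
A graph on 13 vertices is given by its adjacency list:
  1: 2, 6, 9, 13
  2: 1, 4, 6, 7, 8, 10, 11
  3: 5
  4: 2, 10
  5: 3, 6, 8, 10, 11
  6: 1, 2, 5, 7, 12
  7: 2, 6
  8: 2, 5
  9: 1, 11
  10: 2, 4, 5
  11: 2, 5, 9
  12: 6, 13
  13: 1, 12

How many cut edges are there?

1

The edges on the cycle 2-1-6-5-10-2 are not bridges since each lies on that cycle.
But removing 3-5 disconnects 3 from 5 — this is a bridge.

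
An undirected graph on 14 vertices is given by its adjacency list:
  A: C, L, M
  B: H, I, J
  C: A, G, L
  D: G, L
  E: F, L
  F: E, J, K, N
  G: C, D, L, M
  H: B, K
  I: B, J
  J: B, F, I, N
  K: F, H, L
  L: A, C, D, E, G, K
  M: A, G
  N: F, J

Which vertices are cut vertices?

L

Removing L increases the component count from 1 to 2, so L is a cut vertex.
By contrast removing N leaves 1 component; it is not a cut vertex. No other vertex is a cut vertex either.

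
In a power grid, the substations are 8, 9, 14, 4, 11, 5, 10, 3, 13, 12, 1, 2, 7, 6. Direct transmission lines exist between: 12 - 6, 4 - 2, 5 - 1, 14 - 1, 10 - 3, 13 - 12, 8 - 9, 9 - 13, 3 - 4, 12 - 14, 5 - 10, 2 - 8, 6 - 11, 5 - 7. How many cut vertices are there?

3

Removing 5 increases the component count from 1 to 2, so 5 is a cut vertex.
Removing 6 increases the component count from 1 to 2, so 6 is a cut vertex.
Removing 12 increases the component count from 1 to 2, so 12 is a cut vertex.
By contrast removing 3 leaves 1 component; it is not a cut vertex. No other vertex is a cut vertex either.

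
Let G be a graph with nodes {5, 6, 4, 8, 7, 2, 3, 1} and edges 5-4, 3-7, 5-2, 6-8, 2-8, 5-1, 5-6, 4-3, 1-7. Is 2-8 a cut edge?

No

After removing 2-8, the path 2-5-6-8 still connects them, so the edge is not a bridge.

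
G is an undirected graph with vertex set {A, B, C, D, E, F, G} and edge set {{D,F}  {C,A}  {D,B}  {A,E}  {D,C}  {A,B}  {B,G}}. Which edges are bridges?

A-E, B-G, D-F

The edges on the cycle D-C-A-B-D are not bridges since each lies on that cycle.
But removing B - G disconnects B from G; removing D - F disconnects D from F; removing A - E disconnects A from E — these are bridges.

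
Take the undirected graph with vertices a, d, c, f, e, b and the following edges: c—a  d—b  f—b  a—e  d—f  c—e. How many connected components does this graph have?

Starting from b we can reach b, d, f. That is one component of size 3.
Starting from a we can reach a, c, e. That is one component of size 3.
Total: 2 components.

2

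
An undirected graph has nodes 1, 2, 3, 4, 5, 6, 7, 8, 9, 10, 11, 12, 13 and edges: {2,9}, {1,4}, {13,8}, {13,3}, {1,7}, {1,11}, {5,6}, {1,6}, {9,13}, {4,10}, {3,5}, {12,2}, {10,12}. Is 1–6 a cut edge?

No

After removing 1–6, the path 1-4-10-12-2-9-13-3-5-6 still connects them, so the edge is not a bridge.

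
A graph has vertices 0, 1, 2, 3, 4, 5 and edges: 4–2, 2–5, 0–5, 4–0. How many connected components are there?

3

3 is isolated — a component by itself.
1 is isolated — a component by itself.
Starting from 0 we can reach 0, 2, 4, 5. That is one component of size 4.
Total: 3 components.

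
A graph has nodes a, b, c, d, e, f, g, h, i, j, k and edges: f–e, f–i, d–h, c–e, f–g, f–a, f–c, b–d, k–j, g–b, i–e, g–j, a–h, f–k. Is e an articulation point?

No

Deleting e leaves 1 component (was 1) (its neighbors c, f, i remain connected to each other), so e is not a cut vertex.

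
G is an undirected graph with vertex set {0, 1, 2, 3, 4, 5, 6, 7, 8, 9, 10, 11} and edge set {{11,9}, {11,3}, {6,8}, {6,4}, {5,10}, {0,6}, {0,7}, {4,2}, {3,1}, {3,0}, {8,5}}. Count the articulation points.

Removing 0 increases the component count from 1 to 3, so 0 is a cut vertex.
Removing 3 increases the component count from 1 to 3, so 3 is a cut vertex.
Removing 4 increases the component count from 1 to 2, so 4 is a cut vertex.
Likewise 5, 6, 8, 11 are cut vertices.
By contrast removing 1 leaves 1 component; it is not a cut vertex. No other vertex is a cut vertex either.

7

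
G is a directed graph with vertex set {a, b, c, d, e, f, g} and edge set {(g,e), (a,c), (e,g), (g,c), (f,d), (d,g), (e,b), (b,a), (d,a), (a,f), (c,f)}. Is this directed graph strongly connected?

Yes

From g we can reach every vertex (a, b, c, d, e, f, g), and every vertex can reach g (a, b, c, d, e, f, g). So the whole graph is one strongly connected component.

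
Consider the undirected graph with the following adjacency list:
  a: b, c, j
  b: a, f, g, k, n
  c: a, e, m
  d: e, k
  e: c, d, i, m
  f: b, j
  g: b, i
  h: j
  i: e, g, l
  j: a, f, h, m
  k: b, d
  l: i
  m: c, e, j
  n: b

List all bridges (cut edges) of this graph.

b-n, h-j, i-l

The edges on the cycle d-k-b-a-j-m-e-d are not bridges since each lies on that cycle.
But removing j-h disconnects j from h; removing b-n disconnects b from n; removing l-i disconnects l from i — these are bridges.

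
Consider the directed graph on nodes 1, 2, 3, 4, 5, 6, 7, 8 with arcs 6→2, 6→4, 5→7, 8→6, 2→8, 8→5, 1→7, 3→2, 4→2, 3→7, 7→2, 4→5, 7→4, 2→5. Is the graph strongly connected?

No

There is no directed path from 8 to 1, so the graph is not strongly connected.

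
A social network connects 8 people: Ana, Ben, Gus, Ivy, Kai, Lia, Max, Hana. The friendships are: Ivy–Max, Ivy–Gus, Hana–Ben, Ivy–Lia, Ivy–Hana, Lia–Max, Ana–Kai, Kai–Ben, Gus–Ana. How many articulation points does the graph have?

Removing Ivy increases the component count from 1 to 2, so Ivy is a cut vertex.
By contrast removing Gus leaves 1 component; it is not a cut vertex. No other vertex is a cut vertex either.

1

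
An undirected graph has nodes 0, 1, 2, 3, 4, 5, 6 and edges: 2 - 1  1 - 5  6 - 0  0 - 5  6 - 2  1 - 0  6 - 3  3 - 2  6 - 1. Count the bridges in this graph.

The edges on the cycle 6-3-2-6 are not bridges since each lies on that cycle.
Every edge lies on some cycle, so there are no bridges.

0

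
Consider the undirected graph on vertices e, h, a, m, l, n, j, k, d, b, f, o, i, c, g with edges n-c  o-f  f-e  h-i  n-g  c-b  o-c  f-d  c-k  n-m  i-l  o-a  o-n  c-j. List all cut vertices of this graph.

Removing c increases the component count from 2 to 5, so c is a cut vertex.
Removing f increases the component count from 2 to 4, so f is a cut vertex.
Removing i increases the component count from 2 to 3, so i is a cut vertex.
Likewise n, o are cut vertices.
By contrast removing m leaves 2 components; it is not a cut vertex. No other vertex is a cut vertex either.

c, f, i, n, o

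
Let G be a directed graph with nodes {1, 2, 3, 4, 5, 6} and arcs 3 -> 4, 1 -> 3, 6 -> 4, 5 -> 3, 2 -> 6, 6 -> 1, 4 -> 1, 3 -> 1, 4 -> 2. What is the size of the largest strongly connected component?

{1, 2, 3, 4, 6} are all mutually reachable — one SCC of size 5.
{5} is an SCC by itself.
The largest has 5 vertices.

5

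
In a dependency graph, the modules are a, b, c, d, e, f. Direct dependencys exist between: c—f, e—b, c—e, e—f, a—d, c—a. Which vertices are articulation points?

Removing a increases the component count from 1 to 2, so a is a cut vertex.
Removing c increases the component count from 1 to 2, so c is a cut vertex.
Removing e increases the component count from 1 to 2, so e is a cut vertex.
By contrast removing f leaves 1 component; it is not a cut vertex. No other vertex is a cut vertex either.

a, c, e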